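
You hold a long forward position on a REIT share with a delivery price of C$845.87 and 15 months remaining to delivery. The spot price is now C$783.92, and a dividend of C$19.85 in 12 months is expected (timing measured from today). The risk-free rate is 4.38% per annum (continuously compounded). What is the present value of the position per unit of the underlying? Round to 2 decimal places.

PV(remaining dividends) I = 19.85·e^(−0.0438·12/12) = 18.9993
Current forward F = (S − I)·e^(rT) = (783.92 − 18.9993)·e^(0.0438·15/12) = 764.9207 × 1.056277 = 807.9681
Value (long) = (F − K)·e^(−rT) = (807.9681 − 845.87) × 0.946722 = -35.8826
Value = -C$35.88

-C$35.88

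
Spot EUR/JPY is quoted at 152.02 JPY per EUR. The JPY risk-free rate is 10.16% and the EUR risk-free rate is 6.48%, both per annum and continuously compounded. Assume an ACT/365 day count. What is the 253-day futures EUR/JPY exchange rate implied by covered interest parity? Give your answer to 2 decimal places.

155.95

F = S·e^((r_JPY − r_EUR)T) = 152.02 · e^((0.1016 − 0.0648) × 253/365)
= 152.02 · e^0.025508 = 152.02 × 1.025836
F = 155.95 JPY per EUR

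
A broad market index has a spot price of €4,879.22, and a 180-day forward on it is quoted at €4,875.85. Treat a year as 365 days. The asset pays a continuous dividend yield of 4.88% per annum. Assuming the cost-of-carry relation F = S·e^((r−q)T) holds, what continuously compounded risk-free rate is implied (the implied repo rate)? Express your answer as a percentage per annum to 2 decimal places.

From F = S·e^((r−q)T): (r − q) = ln(F/S)/T
ln(4875.85/4879.22) = ln(0.999309) = -0.000691
(r − q) = -0.000691 / (180/365) = -0.001401
r = ln(F/S)/T + q = -0.001401 + 0.0488 = 0.047399
r = 4.74%

4.74%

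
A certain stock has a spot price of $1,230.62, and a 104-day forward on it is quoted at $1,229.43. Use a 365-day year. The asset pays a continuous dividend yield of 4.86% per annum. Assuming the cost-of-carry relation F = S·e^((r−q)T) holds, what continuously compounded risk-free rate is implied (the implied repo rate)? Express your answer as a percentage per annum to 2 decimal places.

4.52%

From F = S·e^((r−q)T): (r − q) = ln(F/S)/T
ln(1229.43/1230.62) = ln(0.999033) = -0.000967
(r − q) = -0.000967 / (104/365) = -0.003394
r = ln(F/S)/T + q = -0.003394 + 0.0486 = 0.045206
r = 4.52%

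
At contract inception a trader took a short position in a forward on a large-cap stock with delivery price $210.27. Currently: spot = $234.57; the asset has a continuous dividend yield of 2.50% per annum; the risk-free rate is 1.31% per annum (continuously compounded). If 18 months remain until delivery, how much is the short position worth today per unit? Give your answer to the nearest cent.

-$19.76

Current fair forward for the remaining 18 months: F = S·e^((r − q)·T), (r − q) = 0.0131 − 0.0250 = -0.0119
F = 234.57 · e^(-0.0119 × 18/12) = 234.57 × 0.982308 = 230.4200
Value of long forward = (F − K)·e^(−rT) = (230.4200 − 210.27) · e^(−0.0131·18/12)
= 20.1500 × 0.980542 = 19.76
Short position value = −(long value) = -$19.76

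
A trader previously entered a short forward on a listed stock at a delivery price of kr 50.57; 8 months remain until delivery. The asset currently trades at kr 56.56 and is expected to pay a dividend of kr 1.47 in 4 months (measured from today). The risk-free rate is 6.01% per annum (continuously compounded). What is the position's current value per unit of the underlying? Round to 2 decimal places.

PV(remaining dividends) I = 1.47·e^(−0.0601·4/12) = 1.4408
Current forward F = (S − I)·e^(rT) = (56.56 − 1.4408)·e^(0.0601·8/12) = 55.1192 × 1.040880 = 57.3725
Value (long) = (F − K)·e^(−rT) = (57.3725 − 50.57) × 0.960725 = 6.5353
Short position value = −(long value) = -kr 6.54

-kr 6.54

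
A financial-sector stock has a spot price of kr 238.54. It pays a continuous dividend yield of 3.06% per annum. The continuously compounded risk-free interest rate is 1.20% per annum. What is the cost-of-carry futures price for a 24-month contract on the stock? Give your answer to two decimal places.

F = S·e^((r − q)T) = 238.54 · e^((0.0120 − 0.0306) × 24/12)
= 238.54 · e^-0.037200 = 238.54 × 0.963483
F = kr 229.83

kr 229.83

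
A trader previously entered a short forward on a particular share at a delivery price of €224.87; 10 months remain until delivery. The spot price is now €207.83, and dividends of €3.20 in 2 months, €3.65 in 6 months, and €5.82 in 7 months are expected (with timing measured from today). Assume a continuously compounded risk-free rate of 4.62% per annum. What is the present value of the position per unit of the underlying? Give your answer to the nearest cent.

€20.95

PV(remaining dividends) I = 3.20·e^(−0.0462·2/12) + 3.65·e^(−0.0462·6/12) + 5.82·e^(−0.0462·7/12) = 12.4074
Current forward F = (S − I)·e^(rT) = (207.83 − 12.4074)·e^(0.0462·10/12) = 195.4226 × 1.039251 = 203.0931
Value (long) = (F − K)·e^(−rT) = (203.0931 − 224.87) × 0.962232 = -20.9544
Short position value = −(long value) = €20.95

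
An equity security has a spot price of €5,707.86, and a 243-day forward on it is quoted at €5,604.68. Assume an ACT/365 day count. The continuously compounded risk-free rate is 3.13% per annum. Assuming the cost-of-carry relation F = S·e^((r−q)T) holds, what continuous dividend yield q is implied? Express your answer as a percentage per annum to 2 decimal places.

5.87%

From F = S·e^((r−q)T): (r − q) = ln(F/S)/T
ln(5604.68/5707.86) = ln(0.981923) = -0.018242
(r − q) = -0.018242 / (243/365) = -0.027401
q = r − ln(F/S)/T = 0.0313 + 0.027401 = 0.058701
q = 5.87%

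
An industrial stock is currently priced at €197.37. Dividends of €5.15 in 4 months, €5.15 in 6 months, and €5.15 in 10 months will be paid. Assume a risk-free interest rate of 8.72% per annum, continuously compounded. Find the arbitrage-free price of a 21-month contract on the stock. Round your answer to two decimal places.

€212.76

PV(dividends) I = 5.15·e^(−0.0872·4/12) + 5.15·e^(−0.0872·6/12) + 5.15·e^(−0.0872·10/12)
I = 5.0025 + 4.9303 + 4.7890 = 14.7218
F = (S − I)·e^(rT) = (197.37 − 14.7218) · e^(0.0872·21/12)
= 182.6482 · e^0.152600 = 182.6482 × 1.164859 = €212.76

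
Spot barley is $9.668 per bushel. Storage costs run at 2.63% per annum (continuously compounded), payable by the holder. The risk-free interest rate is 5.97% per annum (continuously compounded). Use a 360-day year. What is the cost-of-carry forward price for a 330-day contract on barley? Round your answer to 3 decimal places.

$10.461 per bushel

Net carry = r + u − y = 0.0597 + 0.0263 − 0.0000 = 0.0860
F = S·e^((r+u−y)T) = 9.668 · e^(0.0860 × 330/360) = 9.668 · e^0.078833
= 9.668 × 1.082024 = $10.461 per bushel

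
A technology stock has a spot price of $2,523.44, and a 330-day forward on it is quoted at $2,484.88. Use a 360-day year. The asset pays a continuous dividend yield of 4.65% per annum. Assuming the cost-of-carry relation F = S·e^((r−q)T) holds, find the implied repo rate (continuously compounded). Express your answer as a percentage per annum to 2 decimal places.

2.97%

From F = S·e^((r−q)T): (r − q) = ln(F/S)/T
ln(2484.88/2523.44) = ln(0.984719) = -0.015399
(r − q) = -0.015399 / (330/360) = -0.016799
r = ln(F/S)/T + q = -0.016799 + 0.0465 = 0.029701
r = 2.97%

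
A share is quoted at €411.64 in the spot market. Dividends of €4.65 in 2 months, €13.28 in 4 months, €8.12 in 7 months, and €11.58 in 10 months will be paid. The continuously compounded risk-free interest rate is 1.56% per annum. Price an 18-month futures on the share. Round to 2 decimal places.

€383.18

PV(dividends) I = 4.65·e^(−0.0156·2/12) + 13.28·e^(−0.0156·4/12) + 8.12·e^(−0.0156·7/12) + 11.58·e^(−0.0156·10/12)
I = 4.6379 + 13.2111 + 8.0464 + 11.4304 = 37.3258
F = (S − I)·e^(rT) = (411.64 − 37.3258) · e^(0.0156·18/12)
= 374.3142 · e^0.023400 = 374.3142 × 1.023676 = €383.18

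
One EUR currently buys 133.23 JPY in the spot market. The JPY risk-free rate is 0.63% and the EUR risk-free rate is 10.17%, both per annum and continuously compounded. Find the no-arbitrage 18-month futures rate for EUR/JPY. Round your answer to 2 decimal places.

115.47

F = S·e^((r_JPY − r_EUR)T) = 133.23 · e^((0.0063 − 0.1017) × 18/12)
= 133.23 · e^-0.143100 = 133.23 × 0.866667
F = 115.47 JPY per EUR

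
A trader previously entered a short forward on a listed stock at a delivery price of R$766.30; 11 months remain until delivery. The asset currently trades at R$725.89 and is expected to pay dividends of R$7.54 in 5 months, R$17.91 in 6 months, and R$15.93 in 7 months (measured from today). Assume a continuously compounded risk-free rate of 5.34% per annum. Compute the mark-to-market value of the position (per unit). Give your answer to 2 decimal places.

R$44.06

PV(remaining dividends) I = 7.54·e^(−0.0534·5/12) + 17.91·e^(−0.0534·6/12) + 15.93·e^(−0.0534·7/12) = 40.2536
Current forward F = (S − I)·e^(rT) = (725.89 − 40.2536)·e^(0.0534·11/12) = 685.6364 × 1.050168 = 720.0334
Value (long) = (F − K)·e^(−rT) = (720.0334 − 766.30) × 0.952229 = -44.0564
Short position value = −(long value) = R$44.06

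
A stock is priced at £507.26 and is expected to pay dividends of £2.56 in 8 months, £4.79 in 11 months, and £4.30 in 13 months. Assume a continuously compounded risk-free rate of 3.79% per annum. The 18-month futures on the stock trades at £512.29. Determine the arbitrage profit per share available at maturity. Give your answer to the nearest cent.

PV(dividends) I = 2.56·e^(−0.0379·8/12) + 4.79·e^(−0.0379·11/12) + 4.30·e^(−0.0379·13/12) = 11.2496
Fair futures F* = (S − I)·e^(rT) = (507.26 − 11.2496)·e^0.056850 = 496.0104 × 1.058497 = 525.0255
Market £512.29 < fair 525.0255: forward underpriced → reverse cash-and-carry (short the stock, invest proceeds at r, pay the dividends, go long the forward).
Profit at T = |F_mkt − F*| = |512.29 − 525.0255| = £12.74 per share

£12.74 per share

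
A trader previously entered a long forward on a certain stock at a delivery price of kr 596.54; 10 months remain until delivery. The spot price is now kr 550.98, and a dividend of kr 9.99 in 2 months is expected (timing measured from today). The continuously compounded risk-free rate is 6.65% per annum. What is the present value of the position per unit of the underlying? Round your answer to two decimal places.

PV(remaining dividends) I = 9.99·e^(−0.0665·2/12) = 9.8799
Current forward F = (S − I)·e^(rT) = (550.98 − 9.8799)·e^(0.0665·10/12) = 541.1001 × 1.056981 = 571.9325
Value (long) = (F − K)·e^(−rT) = (571.9325 − 596.54) × 0.946091 = -23.2809
Value = -kr 23.28

-kr 23.28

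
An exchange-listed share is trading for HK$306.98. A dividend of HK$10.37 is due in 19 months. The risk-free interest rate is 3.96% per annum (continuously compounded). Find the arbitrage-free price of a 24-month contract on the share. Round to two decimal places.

HK$321.74

PV(dividends) I = 10.37·e^(−0.0396·19/12)
I = 9.7398
F = (S − I)·e^(rT) = (306.98 − 9.7398) · e^(0.0396·24/12)
= 297.2402 · e^0.079200 = 297.2402 × 1.082421 = HK$321.74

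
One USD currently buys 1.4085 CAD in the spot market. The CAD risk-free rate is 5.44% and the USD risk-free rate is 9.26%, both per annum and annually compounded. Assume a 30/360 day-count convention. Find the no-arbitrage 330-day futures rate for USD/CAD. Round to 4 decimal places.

By covered interest parity, F = S · (1+r_CAD)^T / (1+r_USD)^T
= 1.4085 × 1.049756 / 1.084566 = 1.4085 × 0.967904
F = 1.3633 CAD per USD

1.3633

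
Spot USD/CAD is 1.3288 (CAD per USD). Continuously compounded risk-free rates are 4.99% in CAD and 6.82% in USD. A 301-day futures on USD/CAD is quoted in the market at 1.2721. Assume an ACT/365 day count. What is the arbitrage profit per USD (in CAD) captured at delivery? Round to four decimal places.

Fair futures: F* = S·e^(carry·T), with carry = (r_CAD − r_USD) = 0.0499 − 0.0682 = -0.0183
F* = 1.3288 · e^(-0.0183 × 301/365) = 1.3288 · e^-0.015091 = 1.3288 × 0.985022 = 1.3089
Market 1.2721 < fair 1.3089: forward underpriced → reverse cash-and-carry (short spot, go long the forward).
At maturity, profit = |F_mkt − F*| = |1.2721 − 1.3089| = 0.0368 per USD (in CAD)

0.0368 per USD (in CAD)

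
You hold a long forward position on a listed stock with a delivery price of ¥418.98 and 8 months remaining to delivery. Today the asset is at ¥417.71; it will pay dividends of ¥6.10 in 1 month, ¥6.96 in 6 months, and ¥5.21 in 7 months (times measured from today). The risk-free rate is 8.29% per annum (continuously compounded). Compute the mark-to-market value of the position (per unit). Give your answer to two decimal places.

¥3.56

PV(remaining dividends) I = 6.10·e^(−0.0829·1/12) + 6.96·e^(−0.0829·6/12) + 5.21·e^(−0.0829·7/12) = 17.6995
Current forward F = (S − I)·e^(rT) = (417.71 − 17.6995)·e^(0.0829·8/12) = 400.0105 × 1.056822 = 422.7399
Value (long) = (F − K)·e^(−rT) = (422.7399 − 418.98) × 0.946233 = 3.5577
Value = ¥3.56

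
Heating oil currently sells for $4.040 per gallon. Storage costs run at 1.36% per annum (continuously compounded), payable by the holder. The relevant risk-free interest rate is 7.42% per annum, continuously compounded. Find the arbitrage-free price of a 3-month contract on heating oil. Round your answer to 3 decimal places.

Net carry = r + u − y = 0.0742 + 0.0136 − 0.0000 = 0.0878
F = S·e^((r+u−y)T) = 4.040 · e^(0.0878 × 3/12) = 4.040 · e^0.021950
= 4.040 × 1.022193 = $4.130 per gallon

$4.130 per gallon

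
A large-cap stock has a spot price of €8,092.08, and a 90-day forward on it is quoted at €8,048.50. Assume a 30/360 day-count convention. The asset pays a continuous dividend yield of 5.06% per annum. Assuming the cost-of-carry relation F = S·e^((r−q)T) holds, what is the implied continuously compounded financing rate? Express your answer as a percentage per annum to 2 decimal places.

2.90%

From F = S·e^((r−q)T): (r − q) = ln(F/S)/T
ln(8048.50/8092.08) = ln(0.994614) = -0.005401
(r − q) = -0.005401 / (90/360) = -0.021604
r = ln(F/S)/T + q = -0.021604 + 0.0506 = 0.028996
r = 2.90%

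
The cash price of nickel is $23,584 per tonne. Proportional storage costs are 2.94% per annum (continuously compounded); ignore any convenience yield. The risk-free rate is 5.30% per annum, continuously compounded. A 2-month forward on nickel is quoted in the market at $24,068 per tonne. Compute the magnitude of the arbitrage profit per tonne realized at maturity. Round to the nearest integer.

$158 per tonne

Fair forward: F* = S·e^(carry·T), with carry = (r + u) = 0.0530 + 0.0294 = 0.0824
F* = 23584 · e^(0.0824 × 2/12) = 23584 · e^0.013733 = 23584 × 1.013828 = $23910.1196
Market $24068 > fair $23910.1196: forward overpriced → cash-and-carry (buy spot, short the forward).
At maturity, profit = |F_mkt − F*| = |24068 − 23910.1196| = $158 per tonne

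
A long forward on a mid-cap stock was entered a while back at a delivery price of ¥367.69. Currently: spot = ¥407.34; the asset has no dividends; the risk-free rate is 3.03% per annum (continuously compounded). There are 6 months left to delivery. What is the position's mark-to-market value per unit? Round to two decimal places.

Current fair forward for the remaining 6 months: F = S·e^(r·T), r = 0.0303
F = 407.34 · e^(0.0303 × 6/12) = 407.34 × 1.015265 = 413.5580
Value of long forward = (F − K)·e^(−rT) = (413.5580 − 367.69) · e^(−0.0303·6/12)
= 45.8680 × 0.984964 = 45.18

¥45.18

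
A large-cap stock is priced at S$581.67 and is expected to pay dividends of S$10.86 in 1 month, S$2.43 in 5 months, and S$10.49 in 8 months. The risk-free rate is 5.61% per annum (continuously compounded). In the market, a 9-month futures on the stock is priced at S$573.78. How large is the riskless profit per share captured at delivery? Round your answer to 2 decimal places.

PV(dividends) I = 10.86·e^(−0.0561·1/12) + 2.43·e^(−0.0561·5/12) + 10.49·e^(−0.0561·8/12) = 23.2881
Fair futures F* = (S − I)·e^(rT) = (581.67 − 23.2881)·e^0.042075 = 558.3819 × 1.042973 = 582.3772
Market S$573.78 < fair 582.3772: forward underpriced → reverse cash-and-carry (short the stock, invest proceeds at r, pay the dividends, go long the forward).
Profit at T = |F_mkt − F*| = |573.78 − 582.3772| = S$8.60 per share

S$8.60 per share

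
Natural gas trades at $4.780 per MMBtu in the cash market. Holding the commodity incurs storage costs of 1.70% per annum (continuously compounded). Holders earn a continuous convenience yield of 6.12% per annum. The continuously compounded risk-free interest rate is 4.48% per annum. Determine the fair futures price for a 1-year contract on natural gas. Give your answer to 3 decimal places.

Net carry = r + u − y = 0.0448 + 0.0170 − 0.0612 = 0.0006
F = S·e^((r+u−y)T) = 4.780 · e^(0.0006 × 1) = 4.780 · e^0.000600
= 4.780 × 1.000600 = $4.783 per MMBtu

$4.783 per MMBtu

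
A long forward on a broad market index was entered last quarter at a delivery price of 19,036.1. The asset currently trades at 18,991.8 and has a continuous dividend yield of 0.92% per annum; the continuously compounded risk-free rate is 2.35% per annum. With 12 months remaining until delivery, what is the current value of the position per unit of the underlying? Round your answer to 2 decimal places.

223.91

Current fair forward for the remaining 12 months: F = S·e^((r − q)·T), (r − q) = 0.0235 − 0.0092 = 0.0143
F = 18991.8 · e^(0.0143 × 12/12) = 18991.8 × 1.01440273 = 19265.3338
Value of long forward = (F − K)·e^(−rT) = (19265.3338 − 19036.1) · e^(−0.0235·12/12)
= 229.2338 × 0.97677397 = 223.91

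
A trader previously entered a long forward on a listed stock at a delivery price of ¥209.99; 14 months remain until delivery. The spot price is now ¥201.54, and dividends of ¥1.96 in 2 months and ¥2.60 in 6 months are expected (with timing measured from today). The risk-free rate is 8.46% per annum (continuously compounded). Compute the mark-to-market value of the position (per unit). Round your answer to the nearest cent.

¥6.86

PV(remaining dividends) I = 1.96·e^(−0.0846·2/12) + 2.60·e^(−0.0846·6/12) = 4.4249
Current forward F = (S − I)·e^(rT) = (201.54 − 4.4249)·e^(0.0846·14/12) = 197.1151 × 1.103735 = 217.5628
Value (long) = (F − K)·e^(−rT) = (217.5628 − 209.99) × 0.906014 = 6.8611
Value = ¥6.86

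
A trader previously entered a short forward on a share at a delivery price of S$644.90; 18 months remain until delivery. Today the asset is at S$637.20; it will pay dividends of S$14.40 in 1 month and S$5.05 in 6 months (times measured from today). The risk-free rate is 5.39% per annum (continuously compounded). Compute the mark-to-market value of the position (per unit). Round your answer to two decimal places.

PV(remaining dividends) I = 14.40·e^(−0.0539·1/12) + 5.05·e^(−0.0539·6/12) = 19.2512
Current forward F = (S − I)·e^(rT) = (637.20 − 19.2512)·e^(0.0539·18/12) = 617.9488 × 1.084208 = 669.9850
Value (long) = (F − K)·e^(−rT) = (669.9850 − 644.90) × 0.922332 = 23.1367
Short position value = −(long value) = -S$23.14

-S$23.14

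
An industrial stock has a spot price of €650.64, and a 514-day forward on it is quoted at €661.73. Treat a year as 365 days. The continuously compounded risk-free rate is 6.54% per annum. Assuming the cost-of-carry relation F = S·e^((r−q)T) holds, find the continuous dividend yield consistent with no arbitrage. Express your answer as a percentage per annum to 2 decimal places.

From F = S·e^((r−q)T): (r − q) = ln(F/S)/T
ln(661.73/650.64) = ln(1.017045) = 0.016901
(r − q) = 0.016901 / (514/365) = 0.012002
q = r − ln(F/S)/T = 0.0654 − 0.012002 = 0.053398
q = 5.34%

5.34%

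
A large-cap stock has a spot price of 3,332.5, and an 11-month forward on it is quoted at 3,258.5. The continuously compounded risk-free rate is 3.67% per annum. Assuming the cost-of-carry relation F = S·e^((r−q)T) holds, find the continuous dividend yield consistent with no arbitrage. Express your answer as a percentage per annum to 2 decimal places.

6.12%

From F = S·e^((r−q)T): (r − q) = ln(F/S)/T
ln(3258.5/3332.5) = ln(0.977794) = -0.022456
(r − q) = -0.022456 / (11/12) = -0.024497
q = r − ln(F/S)/T = 0.0367 + 0.024497 = 0.061197
q = 6.12%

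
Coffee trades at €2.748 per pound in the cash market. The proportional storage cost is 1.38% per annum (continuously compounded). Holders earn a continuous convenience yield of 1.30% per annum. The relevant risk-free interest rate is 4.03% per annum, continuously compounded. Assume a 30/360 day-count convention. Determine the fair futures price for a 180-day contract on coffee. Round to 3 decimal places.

Net carry = r + u − y = 0.0403 + 0.0138 − 0.0130 = 0.0411
F = S·e^((r+u−y)T) = 2.748 · e^(0.0411 × 180/360) = 2.748 · e^0.020550
= 2.748 × 1.020763 = €2.805 per pound

€2.805 per pound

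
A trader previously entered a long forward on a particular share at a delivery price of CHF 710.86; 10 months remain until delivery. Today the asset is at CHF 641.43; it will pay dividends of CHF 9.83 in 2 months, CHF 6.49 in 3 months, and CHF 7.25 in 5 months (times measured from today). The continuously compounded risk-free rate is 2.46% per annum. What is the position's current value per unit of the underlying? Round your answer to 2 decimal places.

-CHF 78.42

PV(remaining dividends) I = 9.83·e^(−0.0246·2/12) + 6.49·e^(−0.0246·3/12) + 7.25·e^(−0.0246·5/12) = 23.4161
Current forward F = (S − I)·e^(rT) = (641.43 − 23.4161)·e^(0.0246·10/12) = 618.0139 × 1.020712 = 630.8142
Value (long) = (F − K)·e^(−rT) = (630.8142 − 710.86) × 0.979709 = -78.4216
Value = -CHF 78.42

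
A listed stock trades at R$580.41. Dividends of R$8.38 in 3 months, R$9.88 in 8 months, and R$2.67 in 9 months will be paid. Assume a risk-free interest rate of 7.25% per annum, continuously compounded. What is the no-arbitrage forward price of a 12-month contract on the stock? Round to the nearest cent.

R$602.36

PV(dividends) I = 8.38·e^(−0.0725·3/12) + 9.88·e^(−0.0725·8/12) + 2.67·e^(−0.0725·9/12)
I = 8.2295 + 9.4138 + 2.5287 = 20.1720
F = (S − I)·e^(rT) = (580.41 − 20.1720) · e^(0.0725·12/12)
= 560.2380 · e^0.072500 = 560.2380 × 1.075193 = R$602.36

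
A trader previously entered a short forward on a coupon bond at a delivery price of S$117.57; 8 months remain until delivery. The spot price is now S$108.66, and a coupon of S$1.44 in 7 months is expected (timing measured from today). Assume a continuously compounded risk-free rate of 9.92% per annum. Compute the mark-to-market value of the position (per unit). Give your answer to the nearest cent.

PV(remaining coupons) I = 1.44·e^(−0.0992·7/12) = 1.3590
Current forward F = (S − I)·e^(rT) = (108.66 − 1.3590)·e^(0.0992·8/12) = 107.3010 × 1.068369 = 114.6371
Value (long) = (F − K)·e^(−rT) = (114.6371 − 117.57) × 0.936006 = -2.7452
Short position value = −(long value) = S$2.75

S$2.75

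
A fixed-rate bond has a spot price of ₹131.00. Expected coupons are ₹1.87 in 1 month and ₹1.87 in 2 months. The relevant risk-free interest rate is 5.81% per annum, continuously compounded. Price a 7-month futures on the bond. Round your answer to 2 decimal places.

₹131.67

PV(coupons) I = 1.87·e^(−0.0581·1/12) + 1.87·e^(−0.0581·2/12)
I = 1.8610 + 1.8520 = 3.7130
F = (S − I)·e^(rT) = (131.00 − 3.7130) · e^(0.0581·7/12)
= 127.2870 · e^0.033892 = 127.2870 × 1.034473 = ₹131.67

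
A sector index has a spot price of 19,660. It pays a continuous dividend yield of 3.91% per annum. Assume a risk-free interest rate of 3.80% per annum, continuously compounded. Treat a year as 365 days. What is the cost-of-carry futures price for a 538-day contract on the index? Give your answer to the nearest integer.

19,628

F = S·e^((r − q)T) = 19660 · e^((0.0380 − 0.0391) × 538/365)
= 19660 · e^-0.001621 = 19660 × 0.998380
F = 19,628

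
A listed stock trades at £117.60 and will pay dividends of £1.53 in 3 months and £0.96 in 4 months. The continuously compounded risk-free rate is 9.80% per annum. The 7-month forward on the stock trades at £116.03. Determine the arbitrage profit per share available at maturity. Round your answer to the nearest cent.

PV(dividends) I = 1.53·e^(−0.0980·3/12) + 0.96·e^(−0.0980·4/12) = 2.4221
Fair forward F* = (S − I)·e^(rT) = (117.60 − 2.4221)·e^0.057167 = 115.1779 × 1.058833 = 121.9542
Market £116.03 < fair 121.9542: forward underpriced → reverse cash-and-carry (short the stock, invest proceeds at r, pay the dividends, go long the forward).
Profit at T = |F_mkt − F*| = |116.03 − 121.9542| = £5.92 per share

£5.92 per share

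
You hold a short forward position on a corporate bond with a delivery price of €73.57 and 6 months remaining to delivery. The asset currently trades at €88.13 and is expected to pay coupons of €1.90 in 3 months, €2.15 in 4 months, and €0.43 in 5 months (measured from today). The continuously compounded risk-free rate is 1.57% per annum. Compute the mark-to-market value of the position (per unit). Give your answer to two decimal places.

PV(remaining coupons) I = 1.90·e^(−0.0157·3/12) + 2.15·e^(−0.0157·4/12) + 0.43·e^(−0.0157·5/12) = 4.4585
Current forward F = (S − I)·e^(rT) = (88.13 − 4.4585)·e^(0.0157·6/12) = 83.6715 × 1.007881 = 84.3309
Value (long) = (F − K)·e^(−rT) = (84.3309 − 73.57) × 0.992181 = 10.6768
Short position value = −(long value) = -€10.68

-€10.68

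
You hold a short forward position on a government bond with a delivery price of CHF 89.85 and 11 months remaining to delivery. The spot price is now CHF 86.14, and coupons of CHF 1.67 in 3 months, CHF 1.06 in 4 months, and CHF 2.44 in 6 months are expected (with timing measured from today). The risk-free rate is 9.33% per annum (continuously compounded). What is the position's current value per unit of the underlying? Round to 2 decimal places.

CHF 1.33

PV(remaining coupons) I = 1.67·e^(−0.0933·3/12) + 1.06·e^(−0.0933·4/12) + 2.44·e^(−0.0933·6/12) = 4.9878
Current forward F = (S − I)·e^(rT) = (86.14 − 4.9878)·e^(0.0933·11/12) = 81.1522 × 1.089289 = 88.3982
Value (long) = (F − K)·e^(−rT) = (88.3982 − 89.85) × 0.918030 = -1.3328
Short position value = −(long value) = CHF 1.33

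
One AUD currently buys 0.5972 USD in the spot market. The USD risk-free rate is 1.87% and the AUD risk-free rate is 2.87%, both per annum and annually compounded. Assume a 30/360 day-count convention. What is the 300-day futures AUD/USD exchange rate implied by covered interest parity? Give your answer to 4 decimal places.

By covered interest parity, F = S · (1+r_USD)^T / (1+r_AUD)^T
= 0.5972 × 1.015559 / 1.023860 = 0.5972 × 0.991892
F = 0.5924 USD per AUD

0.5924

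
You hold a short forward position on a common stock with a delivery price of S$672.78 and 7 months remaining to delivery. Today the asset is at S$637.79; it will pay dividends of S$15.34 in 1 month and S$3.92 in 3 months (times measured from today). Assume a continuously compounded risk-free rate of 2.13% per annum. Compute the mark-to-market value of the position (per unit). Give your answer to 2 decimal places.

PV(remaining dividends) I = 15.34·e^(−0.0213·1/12) + 3.92·e^(−0.0213·3/12) = 19.2120
Current forward F = (S − I)·e^(rT) = (637.79 − 19.2120)·e^(0.0213·7/12) = 618.5780 × 1.012503 = 626.3121
Value (long) = (F − K)·e^(−rT) = (626.3121 − 672.78) × 0.987652 = -45.8941
Short position value = −(long value) = S$45.89

S$45.89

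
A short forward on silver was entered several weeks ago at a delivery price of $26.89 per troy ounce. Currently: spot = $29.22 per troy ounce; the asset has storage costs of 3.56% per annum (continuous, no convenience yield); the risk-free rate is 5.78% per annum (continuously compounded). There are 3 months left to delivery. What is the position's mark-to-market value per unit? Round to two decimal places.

Current fair forward for the remaining 3 months: F = S·e^((r + u)·T), (r + u) = 0.0578 + 0.0356 = 0.0934
F = 29.22 · e^(0.0934 × 3/12) = 29.22 × 1.023625 = 29.9103
Value of long forward = (F − K)·e^(−rT) = (29.9103 − 26.89) · e^(−0.0578·3/12)
= 3.0203 × 0.985654 = 2.98
Short position value = −(long value) = -$2.98

-$2.98 per troy ounce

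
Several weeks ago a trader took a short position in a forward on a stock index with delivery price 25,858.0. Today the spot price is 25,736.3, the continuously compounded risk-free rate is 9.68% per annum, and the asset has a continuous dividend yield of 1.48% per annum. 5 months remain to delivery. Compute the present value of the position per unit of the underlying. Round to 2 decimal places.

-742.27

Current fair forward for the remaining 5 months: F = S·e^((r − q)·T), (r − q) = 0.0968 − 0.0148 = 0.0820
F = 25736.3 · e^(0.0820 × 5/12) = 25736.3 × 1.03475705 = 26630.8179
Value of long forward = (F − K)·e^(−rT) = (26630.8179 − 25858.0) · e^(−0.0968·5/12)
= 772.8179 × 0.96046923 = 742.27
Short position value = −(long value) = -742.27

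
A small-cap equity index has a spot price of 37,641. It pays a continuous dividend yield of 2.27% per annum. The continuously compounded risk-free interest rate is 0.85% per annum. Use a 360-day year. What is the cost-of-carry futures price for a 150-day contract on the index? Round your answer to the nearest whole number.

F = S·e^((r − q)T) = 37641 · e^((0.0085 − 0.0227) × 150/360)
= 37641 · e^-0.005917 = 37641 × 0.994100
F = 37,419

37,419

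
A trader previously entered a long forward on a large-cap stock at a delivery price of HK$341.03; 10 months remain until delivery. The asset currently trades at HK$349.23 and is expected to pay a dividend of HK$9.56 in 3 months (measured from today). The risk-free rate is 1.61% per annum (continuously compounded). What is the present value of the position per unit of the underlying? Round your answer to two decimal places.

HK$3.22

PV(remaining dividends) I = 9.56·e^(−0.0161·3/12) = 9.5216
Current forward F = (S − I)·e^(rT) = (349.23 − 9.5216)·e^(0.0161·10/12) = 339.7084 × 1.013507 = 344.2968
Value (long) = (F − K)·e^(−rT) = (344.2968 − 341.03) × 0.986673 = 3.2233
Value = HK$3.22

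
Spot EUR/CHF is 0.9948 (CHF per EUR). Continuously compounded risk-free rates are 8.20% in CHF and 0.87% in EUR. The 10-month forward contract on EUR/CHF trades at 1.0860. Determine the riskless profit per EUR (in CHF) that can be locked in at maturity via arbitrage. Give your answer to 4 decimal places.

Fair forward: F* = S·e^(carry·T), with carry = (r_CHF − r_EUR) = 0.0820 − 0.0087 = 0.0733
F* = 0.9948 · e^(0.0733 × 10/12) = 0.9948 · e^0.061083 = 0.9948 × 1.062987 = 1.0575
Market 1.0860 > fair 1.0575: forward overpriced → cash-and-carry (buy spot, short the forward).
At maturity, profit = |F_mkt − F*| = |1.0860 − 1.0575| = 0.0285 per EUR (in CHF)

0.0285 per EUR (in CHF)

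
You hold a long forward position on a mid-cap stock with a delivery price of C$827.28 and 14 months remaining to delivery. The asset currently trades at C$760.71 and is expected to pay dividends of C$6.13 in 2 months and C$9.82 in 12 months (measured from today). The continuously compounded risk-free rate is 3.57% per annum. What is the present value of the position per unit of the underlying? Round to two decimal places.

-C$48.39

PV(remaining dividends) I = 6.13·e^(−0.0357·2/12) + 9.82·e^(−0.0357·12/12) = 15.5692
Current forward F = (S − I)·e^(rT) = (760.71 − 15.5692)·e^(0.0357·14/12) = 745.1408 × 1.042530 = 776.8316
Value (long) = (F − K)·e^(−rT) = (776.8316 − 827.28) × 0.959205 = -48.3904
Value = -C$48.39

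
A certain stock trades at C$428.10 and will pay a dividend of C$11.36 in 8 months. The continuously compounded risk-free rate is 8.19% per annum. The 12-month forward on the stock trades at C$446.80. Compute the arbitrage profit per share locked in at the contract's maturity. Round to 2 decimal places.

PV(dividends) I = 11.36·e^(−0.0819·8/12) = 10.7564
Fair forward F* = (S − I)·e^(rT) = (428.10 − 10.7564)·e^0.081900 = 417.3436 × 1.085347 = 452.9626
Market C$446.80 < fair 452.9626: forward underpriced → reverse cash-and-carry (short the stock, invest proceeds at r, pay the dividends, go long the forward).
Profit at T = |F_mkt − F*| = |446.80 − 452.9626| = C$6.16 per share

C$6.16 per share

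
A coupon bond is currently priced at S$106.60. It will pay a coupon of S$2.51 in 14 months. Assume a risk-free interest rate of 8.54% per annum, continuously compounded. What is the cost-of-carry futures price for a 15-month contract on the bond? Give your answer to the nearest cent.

PV(coupons) I = 2.51·e^(−0.0854·14/12)
I = 2.2720
F = (S − I)·e^(rT) = (106.60 − 2.2720) · e^(0.0854·15/12)
= 104.3280 · e^0.106750 = 104.3280 × 1.112656 = S$116.08

S$116.08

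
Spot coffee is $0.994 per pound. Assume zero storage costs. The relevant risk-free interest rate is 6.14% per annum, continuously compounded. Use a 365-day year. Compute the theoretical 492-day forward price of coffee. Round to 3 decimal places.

$1.080 per pound

F = S·e^(rT) = 0.994 · e^(0.0614 × 492/365) = 0.994 · e^0.082764
= 0.994 × 1.086285 = $1.080 per pound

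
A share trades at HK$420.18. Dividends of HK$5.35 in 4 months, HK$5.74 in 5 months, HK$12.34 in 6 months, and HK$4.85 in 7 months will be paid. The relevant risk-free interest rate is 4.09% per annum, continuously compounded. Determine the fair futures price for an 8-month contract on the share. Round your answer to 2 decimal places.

PV(dividends) I = 5.35·e^(−0.0409·4/12) + 5.74·e^(−0.0409·5/12) + 12.34·e^(−0.0409·6/12) + 4.85·e^(−0.0409·7/12)
I = 5.2776 + 5.6430 + 12.0902 + 4.7357 = 27.7465
F = (S − I)·e^(rT) = (420.18 − 27.7465) · e^(0.0409·8/12)
= 392.4335 · e^0.027267 = 392.4335 × 1.027642 = HK$403.28

HK$403.28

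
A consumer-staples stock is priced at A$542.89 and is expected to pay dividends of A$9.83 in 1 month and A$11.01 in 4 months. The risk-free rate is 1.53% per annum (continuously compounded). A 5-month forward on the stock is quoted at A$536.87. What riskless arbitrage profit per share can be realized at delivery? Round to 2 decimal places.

PV(dividends) I = 9.83·e^(−0.0153·1/12) + 11.01·e^(−0.0153·4/12) = 20.7715
Fair forward F* = (S − I)·e^(rT) = (542.89 − 20.7715)·e^0.006375 = 522.1185 × 1.006395 = 525.4574
Market A$536.87 > fair 525.4574: forward overpriced → cash-and-carry (borrow at r, buy the stock and collect the dividends, short the forward).
Profit at T = |F_mkt − F*| = |536.87 − 525.4574| = A$11.41 per share

A$11.41 per share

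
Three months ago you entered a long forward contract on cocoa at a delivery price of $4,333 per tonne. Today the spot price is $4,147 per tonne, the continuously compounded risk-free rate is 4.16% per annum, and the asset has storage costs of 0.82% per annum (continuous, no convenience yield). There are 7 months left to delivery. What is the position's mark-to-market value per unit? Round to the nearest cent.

-$62.23 per tonne

Current fair forward for the remaining 7 months: F = S·e^((r + u)·T), (r + u) = 0.0416 + 0.0082 = 0.0498
F = 4147 · e^(0.0498 × 7/12) = 4147 × 1.02947607 = 4269.2373
Value of long forward = (F − K)·e^(−rT) = (4269.2373 − 4333) · e^(−0.0416·7/12)
= -63.7627 × 0.97602540 = -62.23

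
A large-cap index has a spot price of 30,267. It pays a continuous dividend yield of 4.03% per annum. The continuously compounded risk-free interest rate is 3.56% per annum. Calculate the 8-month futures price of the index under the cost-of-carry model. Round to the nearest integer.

F = S·e^((r − q)T) = 30267 · e^((0.0356 − 0.0403) × 8/12)
= 30267 · e^-0.003133 = 30267 × 0.996872
F = 30,172

30,172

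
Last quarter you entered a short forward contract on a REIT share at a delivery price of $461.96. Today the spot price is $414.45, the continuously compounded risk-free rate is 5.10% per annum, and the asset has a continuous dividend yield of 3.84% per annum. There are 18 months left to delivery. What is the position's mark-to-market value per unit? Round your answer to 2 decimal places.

$36.69

Current fair forward for the remaining 18 months: F = S·e^((r − q)·T), (r − q) = 0.0510 − 0.0384 = 0.0126
F = 414.45 · e^(0.0126 × 18/12) = 414.45 × 1.019080 = 422.3577
Value of long forward = (F − K)·e^(−rT) = (422.3577 − 461.96) · e^(−0.0510·18/12)
= -39.6023 × 0.926353 = -36.69
Short position value = −(long value) = $36.69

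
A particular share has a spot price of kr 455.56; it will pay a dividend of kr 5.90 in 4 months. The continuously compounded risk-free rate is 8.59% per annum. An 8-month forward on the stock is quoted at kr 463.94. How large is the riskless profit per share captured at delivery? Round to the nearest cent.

PV(dividends) I = 5.90·e^(−0.0859·4/12) = 5.7335
Fair forward F* = (S − I)·e^(rT) = (455.56 − 5.7335)·e^0.057267 = 449.8265 × 1.058939 = 476.3388
Market kr 463.94 < fair 476.3388: forward underpriced → reverse cash-and-carry (short the stock, invest proceeds at r, pay the dividends, go long the forward).
Profit at T = |F_mkt − F*| = |463.94 − 476.3388| = kr 12.40 per share

kr 12.40 per share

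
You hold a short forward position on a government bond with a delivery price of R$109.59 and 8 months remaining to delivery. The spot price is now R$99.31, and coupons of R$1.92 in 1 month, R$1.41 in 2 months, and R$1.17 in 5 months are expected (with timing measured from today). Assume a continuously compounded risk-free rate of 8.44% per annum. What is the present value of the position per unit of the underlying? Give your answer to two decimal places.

R$8.71

PV(remaining coupons) I = 1.92·e^(−0.0844·1/12) + 1.41·e^(−0.0844·2/12) + 1.17·e^(−0.0844·5/12) = 4.4264
Current forward F = (S − I)·e^(rT) = (99.31 − 4.4264)·e^(0.0844·8/12) = 94.8836 × 1.057880 = 100.3755
Value (long) = (F − K)·e^(−rT) = (100.3755 − 109.59) × 0.945287 = -8.7103
Short position value = −(long value) = R$8.71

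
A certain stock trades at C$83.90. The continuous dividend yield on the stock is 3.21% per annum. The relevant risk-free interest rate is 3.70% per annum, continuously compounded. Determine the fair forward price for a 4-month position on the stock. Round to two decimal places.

F = S·e^((r − q)T) = 83.90 · e^((0.0370 − 0.0321) × 4/12)
= 83.90 · e^0.001633 = 83.90 × 1.001634
F = C$84.04

C$84.04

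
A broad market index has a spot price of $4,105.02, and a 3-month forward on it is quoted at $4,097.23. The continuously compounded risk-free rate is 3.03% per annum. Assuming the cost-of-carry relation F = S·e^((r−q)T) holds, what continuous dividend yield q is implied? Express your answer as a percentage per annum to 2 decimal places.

3.79%

From F = S·e^((r−q)T): (r − q) = ln(F/S)/T
ln(4097.23/4105.02) = ln(0.998102) = -0.001900
(r − q) = -0.001900 / (3/12) = -0.007600
q = r − ln(F/S)/T = 0.0303 + 0.007600 = 0.037900
q = 3.79%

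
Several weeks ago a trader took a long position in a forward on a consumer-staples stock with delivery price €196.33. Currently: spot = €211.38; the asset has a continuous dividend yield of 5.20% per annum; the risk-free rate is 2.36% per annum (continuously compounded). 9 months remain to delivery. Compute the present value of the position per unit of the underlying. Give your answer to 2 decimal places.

€10.41

Current fair forward for the remaining 9 months: F = S·e^((r − q)·T), (r − q) = 0.0236 − 0.0520 = -0.0284
F = 211.38 · e^(-0.0284 × 9/12) = 211.38 × 0.978925 = 206.9252
Value of long forward = (F − K)·e^(−rT) = (206.9252 − 196.33) · e^(−0.0236·9/12)
= 10.5952 × 0.982456 = 10.41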